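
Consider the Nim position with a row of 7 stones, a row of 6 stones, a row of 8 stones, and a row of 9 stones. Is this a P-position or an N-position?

Compute the nim-sum pairwise:
7 ⊕ 6 = 1
1 ⊕ 8 = 9
9 ⊕ 9 = 0
The nim-sum is 0, so this is a P-position: the player to move is in a losing position under optimal play.

P-position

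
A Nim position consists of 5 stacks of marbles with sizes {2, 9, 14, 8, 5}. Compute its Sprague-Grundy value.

8

Compute the nim-sum pairwise:
2 ⊕ 9 = 11
11 ⊕ 14 = 5
5 ⊕ 8 = 13
13 ⊕ 5 = 8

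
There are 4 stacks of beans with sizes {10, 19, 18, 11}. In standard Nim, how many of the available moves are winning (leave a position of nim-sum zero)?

Nim-sum: 10 ⊕ 19 ⊕ 18 ⊕ 11 = 0.
The nim-sum is already 0, so every move leaves a nonzero nim-sum — there are no winning moves.

0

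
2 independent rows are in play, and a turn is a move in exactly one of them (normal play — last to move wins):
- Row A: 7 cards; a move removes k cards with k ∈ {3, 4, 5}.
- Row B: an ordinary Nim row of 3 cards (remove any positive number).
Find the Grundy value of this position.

1

Grundy values for row A (subtraction set {3, 4, 5}):
k:     0  1  2  3  4  5  6  7
g(k):  0  0  0  1  1  1  2  2
So g(7) = 2.
Row B is a plain Nim row of size 3, so its Grundy value is 3.
The value of a disjunctive sum is the nim-sum of the parts.
Combined value = 2 XOR 3 = 1.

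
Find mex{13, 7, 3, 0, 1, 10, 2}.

The values 0, 1, 2, 3 are all present; 4 is the first non-negative integer missing from the set.

4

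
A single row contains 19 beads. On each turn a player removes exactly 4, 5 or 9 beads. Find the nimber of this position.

1

Compute g(0), g(1), … for moves {4, 5, 9}:
k:     0  1  2  3  4  5  6  7  8  9 10 11 12 13 14 15 16 17 18 19
g(k):  0  0  0  0  1  1  1  1  2  2  2  2  3  0  0  0  0  1  1  1
So g(19) = 1.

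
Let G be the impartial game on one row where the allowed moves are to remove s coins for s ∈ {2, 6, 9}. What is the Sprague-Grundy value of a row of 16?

Build the Grundy sequence with g(k) = mex{g(k−s) : s ∈ {2, 6, 9}, s ≤ k}:
k:     0  1  2  3  4  5  6  7  8  9 10 11 12 13 14 15 16
g(k):  0  0  1  1  0  0  1  1  0  2  1  3  0  2  1  0  0
So g(16) = 0.

0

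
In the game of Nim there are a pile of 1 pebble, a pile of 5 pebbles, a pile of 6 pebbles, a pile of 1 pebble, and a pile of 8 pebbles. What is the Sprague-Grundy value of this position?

Compute the nim-sum pairwise:
1 XOR 5 = 4
4 XOR 6 = 2
2 XOR 1 = 3
3 XOR 8 = 11

11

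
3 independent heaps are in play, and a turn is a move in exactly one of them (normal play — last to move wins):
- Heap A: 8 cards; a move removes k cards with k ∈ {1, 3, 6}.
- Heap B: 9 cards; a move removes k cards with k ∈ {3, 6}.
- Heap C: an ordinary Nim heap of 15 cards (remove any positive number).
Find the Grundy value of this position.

Build the Grundy sequence for heap A with g(k) = mex{g(k−s) : s ∈ {1, 3, 6}, s ≤ k}:
k:     0  1  2  3  4  5  6  7  8
g(k):  0  1  0  1  0  1  2  3  2
So g(8) = 2.
Build the Grundy sequence for heap B with g(k) = mex{g(k−s) : s ∈ {3, 6}, s ≤ k}:
g(0) = mex{} = 0
g(1) = mex{} = 0
g(2) = mex{} = 0
g(3) = mex{0} = 1
g(4) = mex{0} = 1
g(5) = mex{0} = 1
g(6) = mex{0,1} = 2
g(7) = mex{0,1} = 2
g(8) = mex{0,1} = 2
g(9) = mex{1,2} = 0
So g(9) = 0.
Heap C is a plain Nim heap of size 15, so its Grundy value is 15.
By the Sprague-Grundy theorem, the Grundy value of a sum of independent games is the XOR of the component values.
Combined value = 2 ⊕ 0 ⊕ 15 = 13.

13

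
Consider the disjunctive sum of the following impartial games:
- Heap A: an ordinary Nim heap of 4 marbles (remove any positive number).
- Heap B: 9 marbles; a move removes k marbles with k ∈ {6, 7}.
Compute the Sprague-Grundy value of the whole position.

Heap A is a plain Nim heap of size 4, so its Grundy value is 4.
For heap B, compute g(0), g(1), … with moves {6, 7}:
g(0) = mex{} = 0
g(1) = mex{} = 0
g(2) = mex{} = 0
g(3) = mex{} = 0
g(4) = mex{} = 0
g(5) = mex{} = 0
g(6) = mex{0} = 1
g(7) = mex{0} = 1
g(8) = mex{0} = 1
g(9) = mex{0} = 1
So g(9) = 1.
By the Sprague-Grundy theorem, the Grundy value of a sum of independent games is the XOR of the component values.
Combined value = 4 XOR 1 = 5.

5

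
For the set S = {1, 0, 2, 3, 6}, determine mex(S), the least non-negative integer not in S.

4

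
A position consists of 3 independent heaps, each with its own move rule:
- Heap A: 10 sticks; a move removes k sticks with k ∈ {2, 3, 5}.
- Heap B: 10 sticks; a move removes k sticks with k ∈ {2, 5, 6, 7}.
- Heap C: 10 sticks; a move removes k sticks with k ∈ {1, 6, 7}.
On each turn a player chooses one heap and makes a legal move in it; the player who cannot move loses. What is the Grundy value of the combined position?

0

Grundy values for heap A (subtraction set {2, 3, 5}):
g(0) = mex{} = 0
g(1) = mex{} = 0
g(2) = mex{0} = 1
g(3) = mex{0} = 1
g(4) = mex{0,1} = 2
g(5) = mex{0,1} = 2
g(6) = mex{0,1,2} = 3
g(7) = mex{1,2} = 0
g(8) = mex{1,2,3} = 0
g(9) = mex{0,2,3} = 1
g(10) = mex{0,2} = 1
So g(10) = 1.
Grundy values for heap B (subtraction set {2, 5, 6, 7}):
k:     0  1  2  3  4  5  6  7  8  9 10
g(k):  0  0  1  1  0  2  1  3  2  2  3
So g(10) = 3.
Build the Grundy sequence for heap C with g(k) = mex{g(k−s) : s ∈ {1, 6, 7}, s ≤ k}:
g(0) = mex{} = 0
g(1) = mex{0} = 1
g(2) = mex{1} = 0
g(3) = mex{0} = 1
g(4) = mex{1} = 0
g(5) = mex{0} = 1
g(6) = mex{0,1} = 2
g(7) = mex{0,1,2} = 3
g(8) = mex{0,1,3} = 2
g(9) = mex{0,1,2} = 3
g(10) = mex{0,1,3} = 2
So g(10) = 2.
By the Sprague-Grundy theorem, the Grundy value of a sum of independent games is the XOR of the component values.
Combined value = 1 XOR 3 XOR 2 = 0.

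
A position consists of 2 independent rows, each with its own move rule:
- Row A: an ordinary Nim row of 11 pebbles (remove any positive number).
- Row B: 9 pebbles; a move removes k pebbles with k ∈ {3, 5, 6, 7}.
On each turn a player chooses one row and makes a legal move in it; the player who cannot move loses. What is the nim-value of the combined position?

8

Row A is a plain Nim row of size 11, so its Grundy value is 11.
For row B, compute g(0), g(1), … with moves {3, 5, 6, 7}:
g(0) = mex{} = 0
g(1) = mex{} = 0
g(2) = mex{} = 0
g(3) = mex{0} = 1
g(4) = mex{0} = 1
g(5) = mex{0} = 1
g(6) = mex{0,1} = 2
g(7) = mex{0,1} = 2
g(8) = mex{0,1} = 2
g(9) = mex{0,1,2} = 3
So g(9) = 3.
The value of a disjunctive sum is the nim-sum of the parts.
Combined value = 11 ⊕ 3 = 8.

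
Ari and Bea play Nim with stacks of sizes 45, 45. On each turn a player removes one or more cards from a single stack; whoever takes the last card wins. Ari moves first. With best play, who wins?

Bea wins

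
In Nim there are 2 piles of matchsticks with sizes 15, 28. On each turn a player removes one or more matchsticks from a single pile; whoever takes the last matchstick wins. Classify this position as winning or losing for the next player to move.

Nim-sum: 15 XOR 28 = 19.
The nim-sum is 19 ≠ 0, so this is an N-position: the player to move can win.

Winning position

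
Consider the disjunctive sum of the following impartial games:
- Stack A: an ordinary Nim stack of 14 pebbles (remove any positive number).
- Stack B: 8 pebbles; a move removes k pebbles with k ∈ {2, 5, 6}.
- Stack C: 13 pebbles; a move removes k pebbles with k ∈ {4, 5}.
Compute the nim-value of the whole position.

15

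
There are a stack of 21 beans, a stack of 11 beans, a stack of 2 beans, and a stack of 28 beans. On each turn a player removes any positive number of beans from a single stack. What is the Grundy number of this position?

Nim-sum: 21 ^ 11 ^ 2 ^ 28 = 0.

0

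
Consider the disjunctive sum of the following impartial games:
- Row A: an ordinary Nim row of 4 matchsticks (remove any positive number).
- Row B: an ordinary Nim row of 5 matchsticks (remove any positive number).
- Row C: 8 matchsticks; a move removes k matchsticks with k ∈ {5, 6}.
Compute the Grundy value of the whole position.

0

Row A is a plain Nim row of size 4, so its Grundy value is 4.
Row B is a plain Nim row of size 5, so its Grundy value is 5.
Build the Grundy sequence for row C with g(k) = mex{g(k−s) : s ∈ {5, 6}, s ≤ k}:
k:     0  1  2  3  4  5  6  7  8
g(k):  0  0  0  0  0  1  1  1  1
So g(8) = 1.
By the Sprague-Grundy theorem, the Grundy value of a sum of independent games is the XOR of the component values.
Combined value = 4 XOR 5 XOR 1 = 0.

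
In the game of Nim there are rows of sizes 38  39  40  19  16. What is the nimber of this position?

42

Compute the nim-sum pairwise:
38 ^ 39 = 1
1 ^ 40 = 41
41 ^ 19 = 58
58 ^ 16 = 42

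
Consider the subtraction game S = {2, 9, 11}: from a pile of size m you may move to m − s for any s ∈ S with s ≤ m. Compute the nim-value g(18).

0

Grundy values for subtraction set {2, 9, 11}:
k:     0  1  2  3  4  5  6  7  8  9 10 11 12 13 14 15 16 17 18
g(k):  0  0  1  1  0  0  1  1  0  2  1  3  2  2  3  3  2  2  0
So g(18) = 0.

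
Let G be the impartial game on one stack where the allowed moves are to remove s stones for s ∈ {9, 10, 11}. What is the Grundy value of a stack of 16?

1

Grundy values for subtraction set {9, 10, 11}:
k:     0  1  2  3  4  5  6  7  8  9 10 11 12 13 14 15 16
g(k):  0  0  0  0  0  0  0  0  0  1  1  1  1  1  1  1  1
So g(16) = 1.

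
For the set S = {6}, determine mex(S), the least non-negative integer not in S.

0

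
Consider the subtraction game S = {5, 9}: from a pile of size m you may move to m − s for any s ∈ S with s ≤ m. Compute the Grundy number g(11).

Compute g(0), g(1), … for moves {5, 9}:
g(0) = mex{} = 0
g(1) = mex{} = 0
g(2) = mex{} = 0
g(3) = mex{} = 0
g(4) = mex{} = 0
g(5) = mex{0} = 1
g(6) = mex{0} = 1
g(7) = mex{0} = 1
g(8) = mex{0} = 1
g(9) = mex{0} = 1
g(10) = mex{0,1} = 2
g(11) = mex{0,1} = 2
So g(11) = 2.

2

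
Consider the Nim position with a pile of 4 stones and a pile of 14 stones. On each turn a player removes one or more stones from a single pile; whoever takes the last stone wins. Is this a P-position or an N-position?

N-position

In binary:
  0100  (4)
  1110  (14)
  ----
  1010  (10)
The nim-sum is 10 ≠ 0, so this is an N-position: the player to move can win.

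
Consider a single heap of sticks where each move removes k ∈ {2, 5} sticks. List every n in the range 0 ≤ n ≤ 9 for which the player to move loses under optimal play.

0, 1, 4, 7, 8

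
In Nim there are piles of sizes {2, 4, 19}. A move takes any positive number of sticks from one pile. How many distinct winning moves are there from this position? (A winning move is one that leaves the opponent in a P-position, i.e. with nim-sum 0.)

1

Write each in binary and XOR column by column:
  00010  (2)
  00100  (4)
  10011  (19)
  -----
  10101  (21)
The overall nim-sum is X = 21. A pile of size p has a winning move iff p XOR X < p (reduce it to p XOR X).
  2: 2 XOR 21 = 23 ≥ 2 — no move.
  4: 4 XOR 21 = 17 ≥ 4 — no move.
  19: 19 XOR 21 = 6 < 19 — winning move (to 6).
That gives 1 winning move.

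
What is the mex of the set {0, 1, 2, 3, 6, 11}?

4

The values 0, 1, 2, 3 are all present; 4 is the first non-negative integer missing from the set.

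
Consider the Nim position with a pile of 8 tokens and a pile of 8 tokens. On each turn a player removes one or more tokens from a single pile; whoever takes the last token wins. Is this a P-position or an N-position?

P-position

Compute the nim-sum pairwise:
8 ⊕ 8 = 0
The nim-sum is 0, so this is a P-position: the player to move is in a losing position under optimal play.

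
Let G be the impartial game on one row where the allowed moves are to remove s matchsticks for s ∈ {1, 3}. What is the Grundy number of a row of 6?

Build the Grundy sequence with g(k) = mex{g(k−s) : s ∈ {1, 3}, s ≤ k}:
k:     0  1  2  3  4  5  6
g(k):  0  1  0  1  0  1  0
So g(6) = 0.

0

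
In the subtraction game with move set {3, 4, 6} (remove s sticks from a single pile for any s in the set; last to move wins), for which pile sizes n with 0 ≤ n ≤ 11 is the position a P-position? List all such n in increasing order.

0, 1, 2, 9, 10, 11

Grundy values for subtraction set {3, 4, 6}:
k:     0  1  2  3  4  5  6  7  8  9 10 11
g(k):  0  0  0  1  1  1  2  2  2  0  0  0
The P-positions (g = 0) in 0..11 are 0, 1, 2, 9, 10, 11.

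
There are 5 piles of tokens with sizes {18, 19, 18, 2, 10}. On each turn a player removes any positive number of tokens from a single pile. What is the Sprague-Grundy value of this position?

27

Nim-sum: 18 ^ 19 ^ 18 ^ 2 ^ 10 = 27.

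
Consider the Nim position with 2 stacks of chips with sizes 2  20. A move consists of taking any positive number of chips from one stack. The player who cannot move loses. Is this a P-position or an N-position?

Nim-sum: 2 ⊕ 20 = 22.
The nim-sum is 22 ≠ 0, so this is an N-position: the player to move can win.

N-position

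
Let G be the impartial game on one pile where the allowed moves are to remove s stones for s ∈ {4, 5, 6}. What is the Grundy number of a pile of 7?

1

Grundy values for subtraction set {4, 5, 6}:
g(0) = mex{} = 0
g(1) = mex{} = 0
g(2) = mex{} = 0
g(3) = mex{} = 0
g(4) = mex{0} = 1
g(5) = mex{0} = 1
g(6) = mex{0} = 1
g(7) = mex{0} = 1
So g(7) = 1.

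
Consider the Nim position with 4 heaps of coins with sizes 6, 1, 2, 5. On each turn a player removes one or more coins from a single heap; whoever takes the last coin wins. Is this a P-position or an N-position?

Bitwise XOR of the heap sizes:
  110  (6)
  001  (1)
  010  (2)
  101  (5)
  ---
  000  (0)
The nim-sum is 0, so this is a P-position: the player to move is in a losing position under optimal play.

P-position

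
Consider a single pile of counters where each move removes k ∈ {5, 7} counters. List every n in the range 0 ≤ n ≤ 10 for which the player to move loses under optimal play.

Build the Grundy sequence with g(k) = mex{g(k−s) : s ∈ {5, 7}, s ≤ k}:
k:     0  1  2  3  4  5  6  7  8  9 10
g(k):  0  0  0  0  0  1  1  1  1  1  2
The P-positions (g = 0) in 0..10 are 0, 1, 2, 3, 4.

0, 1, 2, 3, 4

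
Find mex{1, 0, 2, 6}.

3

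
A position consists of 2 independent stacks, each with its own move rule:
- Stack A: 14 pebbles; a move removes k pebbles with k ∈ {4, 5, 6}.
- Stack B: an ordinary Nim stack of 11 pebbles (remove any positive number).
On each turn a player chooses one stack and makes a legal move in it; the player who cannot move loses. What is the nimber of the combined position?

Build the Grundy sequence for stack A with g(k) = mex{g(k−s) : s ∈ {4, 5, 6}, s ≤ k}:
g(0) = mex{} = 0
g(1) = mex{} = 0
g(2) = mex{} = 0
g(3) = mex{} = 0
g(4) = mex{0} = 1
g(5) = mex{0} = 1
g(6) = mex{0} = 1
g(7) = mex{0} = 1
g(8) = mex{0,1} = 2
g(9) = mex{0,1} = 2
g(10) = mex{1} = 0
g(11) = mex{1} = 0
g(12) = mex{1,2} = 0
g(13) = mex{1,2} = 0
g(14) = mex{0,2} = 1
So g(14) = 1.
Stack B is a plain Nim stack of size 11, so its Grundy value is 11.
The value of a disjunctive sum is the nim-sum of the parts.
Combined value = 1 ⊕ 11 = 10.

10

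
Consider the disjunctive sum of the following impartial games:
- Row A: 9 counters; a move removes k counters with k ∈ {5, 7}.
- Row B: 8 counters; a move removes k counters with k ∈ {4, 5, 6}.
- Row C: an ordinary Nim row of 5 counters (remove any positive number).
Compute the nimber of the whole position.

6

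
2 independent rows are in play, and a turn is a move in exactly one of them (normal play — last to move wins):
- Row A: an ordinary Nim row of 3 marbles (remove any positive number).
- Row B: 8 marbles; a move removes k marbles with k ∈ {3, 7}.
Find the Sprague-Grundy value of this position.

1

Row A is a plain Nim row of size 3, so its Grundy value is 3.
Grundy values for row B (subtraction set {3, 7}):
g(0) = mex{} = 0
g(1) = mex{} = 0
g(2) = mex{} = 0
g(3) = mex{0} = 1
g(4) = mex{0} = 1
g(5) = mex{0} = 1
g(6) = mex{1} = 0
g(7) = mex{0,1} = 2
g(8) = mex{0,1} = 2
So g(8) = 2.
By the Sprague-Grundy theorem, the Grundy value of a sum of independent games is the XOR of the component values.
Combined value = 3 XOR 2 = 1.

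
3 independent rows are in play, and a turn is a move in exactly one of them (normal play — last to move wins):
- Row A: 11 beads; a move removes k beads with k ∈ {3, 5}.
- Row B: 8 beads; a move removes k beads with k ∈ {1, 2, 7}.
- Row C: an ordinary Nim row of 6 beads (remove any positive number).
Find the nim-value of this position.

Grundy values for row A (subtraction set {3, 5}):
g(0) = mex{} = 0
g(1) = mex{} = 0
g(2) = mex{} = 0
g(3) = mex{0} = 1
g(4) = mex{0} = 1
g(5) = mex{0} = 1
g(6) = mex{0,1} = 2
g(7) = mex{0,1} = 2
g(8) = mex{1} = 0
g(9) = mex{1,2} = 0
g(10) = mex{1,2} = 0
g(11) = mex{0,2} = 1
So g(11) = 1.
Build the Grundy sequence for row B with g(k) = mex{g(k−s) : s ∈ {1, 2, 7}, s ≤ k}:
g(0) = mex{} = 0
g(1) = mex{0} = 1
g(2) = mex{0,1} = 2
g(3) = mex{1,2} = 0
g(4) = mex{0,2} = 1
g(5) = mex{0,1} = 2
g(6) = mex{1,2} = 0
g(7) = mex{0,2} = 1
g(8) = mex{0,1} = 2
So g(8) = 2.
Row C is a plain Nim row of size 6, so its Grundy value is 6.
The value of a disjunctive sum is the nim-sum of the parts.
Combined value = 1 ⊕ 2 ⊕ 6 = 5.

5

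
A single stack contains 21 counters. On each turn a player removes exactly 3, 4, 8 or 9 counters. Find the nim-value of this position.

3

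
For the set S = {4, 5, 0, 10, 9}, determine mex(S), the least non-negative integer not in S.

1

0 is in the set but 1 is not, so the mex is 1.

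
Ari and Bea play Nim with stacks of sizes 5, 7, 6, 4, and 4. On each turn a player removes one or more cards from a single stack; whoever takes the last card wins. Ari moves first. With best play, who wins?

Nim-sum: 5 ⊕ 7 ⊕ 6 ⊕ 4 ⊕ 4 = 4.
The nim-sum is 4 ≠ 0, so this is an N-position: the player to move can win; Ari has a winning move.

Ari wins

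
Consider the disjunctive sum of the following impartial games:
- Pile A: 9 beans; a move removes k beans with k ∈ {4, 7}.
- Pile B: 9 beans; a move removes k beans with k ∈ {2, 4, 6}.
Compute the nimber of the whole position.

For pile A, compute g(0), g(1), … with moves {4, 7}:
g(0) = mex{} = 0
g(1) = mex{} = 0
g(2) = mex{} = 0
g(3) = mex{} = 0
g(4) = mex{0} = 1
g(5) = mex{0} = 1
g(6) = mex{0} = 1
g(7) = mex{0} = 1
g(8) = mex{0,1} = 2
g(9) = mex{0,1} = 2
So g(9) = 2.
Build the Grundy sequence for pile B with g(k) = mex{g(k−s) : s ∈ {2, 4, 6}, s ≤ k}:
k:     0  1  2  3  4  5  6  7  8  9
g(k):  0  0  1  1  2  2  3  3  0  0
So g(9) = 0.
By the Sprague-Grundy theorem, the Grundy value of a sum of independent games is the XOR of the component values.
Combined value = 2 ⊕ 0 = 2.

2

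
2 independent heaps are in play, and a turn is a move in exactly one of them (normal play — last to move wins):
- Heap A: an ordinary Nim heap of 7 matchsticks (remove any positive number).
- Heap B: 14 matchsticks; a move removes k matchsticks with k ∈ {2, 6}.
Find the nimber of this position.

Heap A is a plain Nim heap of size 7, so its Grundy value is 7.
Grundy values for heap B (subtraction set {2, 6}):
k:     0  1  2  3  4  5  6  7  8  9 10 11 12 13 14
g(k):  0  0  1  1  0  0  1  1  0  0  1  1  0  0  1
So g(14) = 1.
By the Sprague-Grundy theorem, the Grundy value of a sum of independent games is the XOR of the component values.
Combined value = 7 ⊕ 1 = 6.

6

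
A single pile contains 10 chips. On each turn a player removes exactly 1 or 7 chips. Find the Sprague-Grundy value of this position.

0

Compute g(0), g(1), … for moves {1, 7}:
k:     0  1  2  3  4  5  6  7  8  9 10
g(k):  0  1  0  1  0  1  0  1  0  1  0
So g(10) = 0.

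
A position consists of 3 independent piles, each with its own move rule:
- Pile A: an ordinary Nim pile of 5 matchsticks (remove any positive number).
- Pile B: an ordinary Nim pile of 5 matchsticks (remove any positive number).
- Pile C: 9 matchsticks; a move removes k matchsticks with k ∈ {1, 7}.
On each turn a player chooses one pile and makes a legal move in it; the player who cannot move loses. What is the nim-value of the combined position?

Pile A is a plain Nim pile of size 5, so its Grundy value is 5.
Pile B is a plain Nim pile of size 5, so its Grundy value is 5.
For pile C, compute g(0), g(1), … with moves {1, 7}:
k:     0  1  2  3  4  5  6  7  8  9
g(k):  0  1  0  1  0  1  0  1  0  1
So g(9) = 1.
By the Sprague-Grundy theorem, the Grundy value of a sum of independent games is the XOR of the component values.
Combined value = 5 ⊕ 5 ⊕ 1 = 1.

1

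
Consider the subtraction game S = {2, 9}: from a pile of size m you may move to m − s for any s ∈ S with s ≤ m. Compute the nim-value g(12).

0

Build the Grundy sequence with g(k) = mex{g(k−s) : s ∈ {2, 9}, s ≤ k}:
k:     0  1  2  3  4  5  6  7  8  9 10 11 12
g(k):  0  0  1  1  0  0  1  1  0  2  1  0  0
So g(12) = 0.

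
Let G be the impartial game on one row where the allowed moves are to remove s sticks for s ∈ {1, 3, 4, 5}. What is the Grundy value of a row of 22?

2

Grundy values for subtraction set {1, 3, 4, 5}:
k:     0  1  2  3  4  5  6  7  8  9 10 11 12 13 14 15 16 17 18 19 20 21 22
g(k):  0  1  0  1  2  3  2  3  0  1  0  1  2  3  2  3  0  1  0  1  2  3  2
So g(22) = 2.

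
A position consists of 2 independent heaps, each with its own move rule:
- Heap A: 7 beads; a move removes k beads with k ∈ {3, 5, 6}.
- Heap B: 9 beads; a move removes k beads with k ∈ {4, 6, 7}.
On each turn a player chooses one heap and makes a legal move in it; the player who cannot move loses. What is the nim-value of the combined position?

0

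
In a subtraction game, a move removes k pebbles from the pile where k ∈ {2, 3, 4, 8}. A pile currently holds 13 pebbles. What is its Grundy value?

Compute g(0), g(1), … for moves {2, 3, 4, 8}:
k:     0  1  2  3  4  5  6  7  8  9 10 11 12 13
g(k):  0  0  1  1  2  2  0  0  1  1  2  2  0  0
So g(13) = 0.

0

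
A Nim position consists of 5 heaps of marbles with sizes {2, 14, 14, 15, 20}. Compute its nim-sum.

25

Nim-sum: 2 XOR 14 XOR 14 XOR 15 XOR 20 = 25.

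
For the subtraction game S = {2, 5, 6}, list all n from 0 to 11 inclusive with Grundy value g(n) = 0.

0, 1, 4, 8, 11

Compute g(0), g(1), … for moves {2, 5, 6}:
g(0) = mex{} = 0
g(1) = mex{} = 0
g(2) = mex{0} = 1
g(3) = mex{0} = 1
g(4) = mex{1} = 0
g(5) = mex{0,1} = 2
g(6) = mex{0} = 1
g(7) = mex{0,1,2} = 3
g(8) = mex{1} = 0
g(9) = mex{0,1,3} = 2
g(10) = mex{0,2} = 1
g(11) = mex{1,2} = 0
The P-positions (g = 0) in 0..11 are 0, 1, 4, 8, 11.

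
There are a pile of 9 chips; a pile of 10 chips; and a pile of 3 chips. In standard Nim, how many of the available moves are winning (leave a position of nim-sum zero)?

Nim-sum: 9 ⊕ 10 ⊕ 3 = 0.
The nim-sum is already 0, so every move leaves a nonzero nim-sum — there are no winning moves.

0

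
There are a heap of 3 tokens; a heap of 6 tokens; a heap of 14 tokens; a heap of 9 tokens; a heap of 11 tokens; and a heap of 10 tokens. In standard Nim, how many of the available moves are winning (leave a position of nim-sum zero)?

5

Bitwise XOR of the heap sizes:
  0011  (3)
  0110  (6)
  1110  (14)
  1001  (9)
  1011  (11)
  1010  (10)
  ----
  0011  (3)
The overall nim-sum is X = 3. A heap of size p has a winning move iff p XOR X < p (reduce it to p XOR X).
  3: 3 XOR 3 = 0 < 3 — winning move (to 0).
  6: 6 XOR 3 = 5 < 6 — winning move (to 5).
  14: 14 XOR 3 = 13 < 14 — winning move (to 13).
  9: 9 XOR 3 = 10 ≥ 9 — no move.
  11: 11 XOR 3 = 8 < 11 — winning move (to 8).
  10: 10 XOR 3 = 9 < 10 — winning move (to 9).
That gives 5 winning moves.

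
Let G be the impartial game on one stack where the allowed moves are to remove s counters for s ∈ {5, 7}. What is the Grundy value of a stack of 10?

Grundy values for subtraction set {5, 7}:
k:     0  1  2  3  4  5  6  7  8  9 10
g(k):  0  0  0  0  0  1  1  1  1  1  2
So g(10) = 2.

2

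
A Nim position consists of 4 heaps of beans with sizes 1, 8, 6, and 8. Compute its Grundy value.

Write each in binary and XOR column by column:
  0001  (1)
  1000  (8)
  0110  (6)
  1000  (8)
  ----
  0111  (7)

7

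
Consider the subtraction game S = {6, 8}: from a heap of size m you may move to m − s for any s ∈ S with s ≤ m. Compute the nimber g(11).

Grundy values for subtraction set {6, 8}:
g(0) = mex{} = 0
g(1) = mex{} = 0
g(2) = mex{} = 0
g(3) = mex{} = 0
g(4) = mex{} = 0
g(5) = mex{} = 0
g(6) = mex{0} = 1
g(7) = mex{0} = 1
g(8) = mex{0} = 1
g(9) = mex{0} = 1
g(10) = mex{0} = 1
g(11) = mex{0} = 1
So g(11) = 1.

1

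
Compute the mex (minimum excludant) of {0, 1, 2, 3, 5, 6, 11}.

The values 0, 1, 2, 3 are all present; 4 is the first non-negative integer missing from the set.

4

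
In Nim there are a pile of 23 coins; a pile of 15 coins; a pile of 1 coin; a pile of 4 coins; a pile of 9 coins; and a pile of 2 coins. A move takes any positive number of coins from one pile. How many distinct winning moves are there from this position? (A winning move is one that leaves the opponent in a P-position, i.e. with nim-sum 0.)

Write each in binary and XOR column by column:
  10111  (23)
  01111  (15)
  00001  (1)
  00100  (4)
  01001  (9)
  00010  (2)
  -----
  10110  (22)
The overall nim-sum is X = 22. A pile of size p has a winning move iff p XOR X < p (reduce it to p XOR X).
  23: 23 XOR 22 = 1 < 23 — winning move (to 1).
  15: 15 XOR 22 = 25 ≥ 15 — no move.
  1: 1 XOR 22 = 23 ≥ 1 — no move.
  4: 4 XOR 22 = 18 ≥ 4 — no move.
  9: 9 XOR 22 = 31 ≥ 9 — no move.
  2: 2 XOR 22 = 20 ≥ 2 — no move.
That gives 1 winning move.

1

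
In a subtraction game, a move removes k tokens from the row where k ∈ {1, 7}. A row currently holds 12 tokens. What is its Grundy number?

0

Build the Grundy sequence with g(k) = mex{g(k−s) : s ∈ {1, 7}, s ≤ k}:
k:     0  1  2  3  4  5  6  7  8  9 10 11 12
g(k):  0  1  0  1  0  1  0  1  0  1  0  1  0
So g(12) = 0.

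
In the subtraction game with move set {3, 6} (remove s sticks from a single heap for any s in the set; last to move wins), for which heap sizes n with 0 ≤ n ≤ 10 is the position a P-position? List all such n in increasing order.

0, 1, 2, 9, 10

Build the Grundy sequence with g(k) = mex{g(k−s) : s ∈ {3, 6}, s ≤ k}:
k:     0  1  2  3  4  5  6  7  8  9 10
g(k):  0  0  0  1  1  1  2  2  2  0  0
The P-positions (g = 0) in 0..10 are 0, 1, 2, 9, 10.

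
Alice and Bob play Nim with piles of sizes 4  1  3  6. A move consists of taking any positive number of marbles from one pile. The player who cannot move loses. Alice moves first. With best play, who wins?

Bob wins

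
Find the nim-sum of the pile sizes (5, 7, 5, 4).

3

Compute the nim-sum pairwise:
5 XOR 7 = 2
2 XOR 5 = 7
7 XOR 4 = 3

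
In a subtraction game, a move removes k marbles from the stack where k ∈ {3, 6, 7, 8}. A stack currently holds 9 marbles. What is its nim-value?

Build the Grundy sequence with g(k) = mex{g(k−s) : s ∈ {3, 6, 7, 8}, s ≤ k}:
k:     0  1  2  3  4  5  6  7  8  9
g(k):  0  0  0  1  1  1  2  2  2  3
So g(9) = 3.

3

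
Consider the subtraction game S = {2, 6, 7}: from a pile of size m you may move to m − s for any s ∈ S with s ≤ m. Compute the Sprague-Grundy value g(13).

0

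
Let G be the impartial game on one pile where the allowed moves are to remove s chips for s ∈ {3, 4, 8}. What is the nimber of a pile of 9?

3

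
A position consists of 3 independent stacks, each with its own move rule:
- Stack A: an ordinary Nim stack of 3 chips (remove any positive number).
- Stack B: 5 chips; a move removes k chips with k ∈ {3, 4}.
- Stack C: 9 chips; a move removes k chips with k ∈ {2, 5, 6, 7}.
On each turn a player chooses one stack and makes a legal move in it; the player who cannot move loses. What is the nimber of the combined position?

0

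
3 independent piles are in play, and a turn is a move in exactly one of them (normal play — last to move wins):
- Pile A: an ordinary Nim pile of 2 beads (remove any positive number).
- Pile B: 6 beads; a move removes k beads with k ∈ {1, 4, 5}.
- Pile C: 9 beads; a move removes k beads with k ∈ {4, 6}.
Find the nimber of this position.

2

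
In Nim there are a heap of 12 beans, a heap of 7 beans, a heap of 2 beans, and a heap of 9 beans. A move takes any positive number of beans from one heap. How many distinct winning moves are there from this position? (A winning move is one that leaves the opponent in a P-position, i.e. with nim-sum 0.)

In binary:
  1100  (12)
  0111  (7)
  0010  (2)
  1001  (9)
  ----
  0000  (0)
The nim-sum is already 0, so every move leaves a nonzero nim-sum — there are no winning moves.

0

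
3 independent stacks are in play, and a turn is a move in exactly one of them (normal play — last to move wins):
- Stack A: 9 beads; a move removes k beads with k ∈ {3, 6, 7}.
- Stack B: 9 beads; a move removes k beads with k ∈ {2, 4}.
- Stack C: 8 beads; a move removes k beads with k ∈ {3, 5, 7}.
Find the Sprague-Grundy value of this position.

Build the Grundy sequence for stack A with g(k) = mex{g(k−s) : s ∈ {3, 6, 7}, s ≤ k}:
g(0) = mex{} = 0
g(1) = mex{} = 0
g(2) = mex{} = 0
g(3) = mex{0} = 1
g(4) = mex{0} = 1
g(5) = mex{0} = 1
g(6) = mex{0,1} = 2
g(7) = mex{0,1} = 2
g(8) = mex{0,1} = 2
g(9) = mex{0,1,2} = 3
So g(9) = 3.
Grundy values for stack B (subtraction set {2, 4}):
g(0) = mex{} = 0
g(1) = mex{} = 0
g(2) = mex{0} = 1
g(3) = mex{0} = 1
g(4) = mex{0,1} = 2
g(5) = mex{0,1} = 2
g(6) = mex{1,2} = 0
g(7) = mex{1,2} = 0
g(8) = mex{0,2} = 1
g(9) = mex{0,2} = 1
So g(9) = 1.
Build the Grundy sequence for stack C with g(k) = mex{g(k−s) : s ∈ {3, 5, 7}, s ≤ k}:
g(0) = mex{} = 0
g(1) = mex{} = 0
g(2) = mex{} = 0
g(3) = mex{0} = 1
g(4) = mex{0} = 1
g(5) = mex{0} = 1
g(6) = mex{0,1} = 2
g(7) = mex{0,1} = 2
g(8) = mex{0,1} = 2
So g(8) = 2.
The value of a disjunctive sum is the nim-sum of the parts.
Combined value = 3 XOR 1 XOR 2 = 0.

0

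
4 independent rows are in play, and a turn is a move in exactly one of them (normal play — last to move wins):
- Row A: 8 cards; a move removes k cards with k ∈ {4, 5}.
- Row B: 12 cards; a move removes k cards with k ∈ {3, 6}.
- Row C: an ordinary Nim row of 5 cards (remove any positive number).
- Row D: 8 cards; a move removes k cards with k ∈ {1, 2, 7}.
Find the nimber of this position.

4

Build the Grundy sequence for row A with g(k) = mex{g(k−s) : s ∈ {4, 5}, s ≤ k}:
k:     0  1  2  3  4  5  6  7  8
g(k):  0  0  0  0  1  1  1  1  2
So g(8) = 2.
For row B, compute g(0), g(1), … with moves {3, 6}:
g(0) = mex{} = 0
g(1) = mex{} = 0
g(2) = mex{} = 0
g(3) = mex{0} = 1
g(4) = mex{0} = 1
g(5) = mex{0} = 1
g(6) = mex{0,1} = 2
g(7) = mex{0,1} = 2
g(8) = mex{0,1} = 2
g(9) = mex{1,2} = 0
g(10) = mex{1,2} = 0
g(11) = mex{1,2} = 0
g(12) = mex{0,2} = 1
So g(12) = 1.
Row C is a plain Nim row of size 5, so its Grundy value is 5.
For row D, compute g(0), g(1), … with moves {1, 2, 7}:
g(0) = mex{} = 0
g(1) = mex{0} = 1
g(2) = mex{0,1} = 2
g(3) = mex{1,2} = 0
g(4) = mex{0,2} = 1
g(5) = mex{0,1} = 2
g(6) = mex{1,2} = 0
g(7) = mex{0,2} = 1
g(8) = mex{0,1} = 2
So g(8) = 2.
The value of a disjunctive sum is the nim-sum of the parts.
Combined value = 2 XOR 1 XOR 5 XOR 2 = 4.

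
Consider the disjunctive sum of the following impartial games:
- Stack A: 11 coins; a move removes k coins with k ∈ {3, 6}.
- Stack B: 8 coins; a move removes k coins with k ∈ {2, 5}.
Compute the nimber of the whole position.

0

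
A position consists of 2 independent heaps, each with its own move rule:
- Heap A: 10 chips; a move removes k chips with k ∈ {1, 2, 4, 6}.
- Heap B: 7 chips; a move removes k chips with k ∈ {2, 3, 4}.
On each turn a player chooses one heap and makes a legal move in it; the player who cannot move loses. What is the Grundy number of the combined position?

For heap A, compute g(0), g(1), … with moves {1, 2, 4, 6}:
g(0) = mex{} = 0
g(1) = mex{0} = 1
g(2) = mex{0,1} = 2
g(3) = mex{1,2} = 0
g(4) = mex{0,2} = 1
g(5) = mex{0,1} = 2
g(6) = mex{0,1,2} = 3
g(7) = mex{0,1,2,3} = 4
g(8) = mex{1,2,3,4} = 0
g(9) = mex{0,2,4} = 1
g(10) = mex{0,1,3} = 2
So g(10) = 2.
Build the Grundy sequence for heap B with g(k) = mex{g(k−s) : s ∈ {2, 3, 4}, s ≤ k}:
g(0) = mex{} = 0
g(1) = mex{} = 0
g(2) = mex{0} = 1
g(3) = mex{0} = 1
g(4) = mex{0,1} = 2
g(5) = mex{0,1} = 2
g(6) = mex{1,2} = 0
g(7) = mex{1,2} = 0
So g(7) = 0.
The value of a disjunctive sum is the nim-sum of the parts.
Combined value = 2 XOR 0 = 2.

2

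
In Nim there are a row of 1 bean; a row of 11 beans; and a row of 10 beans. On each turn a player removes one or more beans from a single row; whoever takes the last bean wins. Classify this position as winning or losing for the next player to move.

Compute the nim-sum pairwise:
1 XOR 11 = 10
10 XOR 10 = 0
The nim-sum is 0, so this is a P-position: the player to move is in a losing position under optimal play.

Losing position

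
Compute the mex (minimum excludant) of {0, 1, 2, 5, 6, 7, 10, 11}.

The values 0, 1, 2 are all present; 3 is the first non-negative integer missing from the set.

3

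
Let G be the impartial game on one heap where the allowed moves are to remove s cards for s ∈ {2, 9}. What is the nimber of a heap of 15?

Grundy values for subtraction set {2, 9}:
k:     0  1  2  3  4  5  6  7  8  9 10 11 12 13 14 15
g(k):  0  0  1  1  0  0  1  1  0  2  1  0  0  1  1  0
So g(15) = 0.

0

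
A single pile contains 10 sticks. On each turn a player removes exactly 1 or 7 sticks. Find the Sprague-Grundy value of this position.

0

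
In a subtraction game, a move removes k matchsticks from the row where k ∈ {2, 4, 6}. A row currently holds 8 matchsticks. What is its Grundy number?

Build the Grundy sequence with g(k) = mex{g(k−s) : s ∈ {2, 4, 6}, s ≤ k}:
g(0) = mex{} = 0
g(1) = mex{} = 0
g(2) = mex{0} = 1
g(3) = mex{0} = 1
g(4) = mex{0,1} = 2
g(5) = mex{0,1} = 2
g(6) = mex{0,1,2} = 3
g(7) = mex{0,1,2} = 3
g(8) = mex{1,2,3} = 0
So g(8) = 0.

0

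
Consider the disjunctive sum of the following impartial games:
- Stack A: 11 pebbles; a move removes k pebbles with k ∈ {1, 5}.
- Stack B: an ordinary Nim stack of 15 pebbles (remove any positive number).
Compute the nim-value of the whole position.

For stack A, compute g(0), g(1), … with moves {1, 5}:
k:     0  1  2  3  4  5  6  7  8  9 10 11
g(k):  0  1  0  1  0  1  0  1  0  1  0  1
So g(11) = 1.
Stack B is a plain Nim stack of size 15, so its Grundy value is 15.
The value of a disjunctive sum is the nim-sum of the parts.
Combined value = 1 ⊕ 15 = 14.

14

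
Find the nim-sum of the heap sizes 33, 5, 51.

23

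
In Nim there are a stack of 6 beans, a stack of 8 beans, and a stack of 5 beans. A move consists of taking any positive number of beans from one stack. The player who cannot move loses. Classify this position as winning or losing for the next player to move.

Winning position

Bitwise XOR of the heap sizes:
  0110  (6)
  1000  (8)
  0101  (5)
  ----
  1011  (11)
The nim-sum is 11 ≠ 0, so this is an N-position: the player to move can win.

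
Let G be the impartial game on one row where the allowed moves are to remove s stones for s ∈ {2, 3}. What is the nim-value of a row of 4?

Grundy values for subtraction set {2, 3}:
g(0) = mex{} = 0
g(1) = mex{} = 0
g(2) = mex{0} = 1
g(3) = mex{0} = 1
g(4) = mex{0,1} = 2
So g(4) = 2.

2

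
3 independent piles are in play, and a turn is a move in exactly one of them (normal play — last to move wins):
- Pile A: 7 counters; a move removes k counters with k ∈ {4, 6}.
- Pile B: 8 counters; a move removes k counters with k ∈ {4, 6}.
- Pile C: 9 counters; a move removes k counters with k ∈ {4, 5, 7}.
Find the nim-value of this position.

Build the Grundy sequence for pile A with g(k) = mex{g(k−s) : s ∈ {4, 6}, s ≤ k}:
k:     0  1  2  3  4  5  6  7
g(k):  0  0  0  0  1  1  1  1
So g(7) = 1.
For pile B, compute g(0), g(1), … with moves {4, 6}:
g(0) = mex{} = 0
g(1) = mex{} = 0
g(2) = mex{} = 0
g(3) = mex{} = 0
g(4) = mex{0} = 1
g(5) = mex{0} = 1
g(6) = mex{0} = 1
g(7) = mex{0} = 1
g(8) = mex{0,1} = 2
So g(8) = 2.
For pile C, compute g(0), g(1), … with moves {4, 5, 7}:
k:     0  1  2  3  4  5  6  7  8  9
g(k):  0  0  0  0  1  1  1  1  2  2
So g(9) = 2.
By the Sprague-Grundy theorem, the Grundy value of a sum of independent games is the XOR of the component values.
Combined value = 1 ⊕ 2 ⊕ 2 = 1.

1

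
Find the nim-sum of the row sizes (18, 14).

28

Compute the nim-sum pairwise:
18 XOR 14 = 28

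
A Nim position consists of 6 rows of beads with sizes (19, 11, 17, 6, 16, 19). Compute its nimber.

12

Compute the nim-sum pairwise:
19 XOR 11 = 24
24 XOR 17 = 9
9 XOR 6 = 15
15 XOR 16 = 31
31 XOR 19 = 12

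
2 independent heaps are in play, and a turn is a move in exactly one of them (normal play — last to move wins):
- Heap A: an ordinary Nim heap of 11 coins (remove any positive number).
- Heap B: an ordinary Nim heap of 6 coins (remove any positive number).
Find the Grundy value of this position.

Heap A is a plain Nim heap of size 11, so its Grundy value is 11.
Heap B is a plain Nim heap of size 6, so its Grundy value is 6.
By the Sprague-Grundy theorem, the Grundy value of a sum of independent games is the XOR of the component values.
Combined value = 11 XOR 6 = 13.

13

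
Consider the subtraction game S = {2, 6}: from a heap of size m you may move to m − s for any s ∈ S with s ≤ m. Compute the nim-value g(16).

0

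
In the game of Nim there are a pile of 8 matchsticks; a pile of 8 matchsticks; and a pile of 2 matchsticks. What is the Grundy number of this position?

Compute the nim-sum pairwise:
8 XOR 8 = 0
0 XOR 2 = 2

2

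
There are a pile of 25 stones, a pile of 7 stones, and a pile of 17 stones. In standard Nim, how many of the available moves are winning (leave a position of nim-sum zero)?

1

In binary:
  11001  (25)
  00111  (7)
  10001  (17)
  -----
  01111  (15)
The overall nim-sum is X = 15. A pile of size p has a winning move iff p XOR X < p (reduce it to p XOR X).
  25: 25 XOR 15 = 22 < 25 — winning move (to 22).
  7: 7 XOR 15 = 8 ≥ 7 — no move.
  17: 17 XOR 15 = 30 ≥ 17 — no move.
That gives 1 winning move.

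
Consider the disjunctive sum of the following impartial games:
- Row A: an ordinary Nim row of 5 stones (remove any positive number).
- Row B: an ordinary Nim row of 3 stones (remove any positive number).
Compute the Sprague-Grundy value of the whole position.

Row A is a plain Nim row of size 5, so its Grundy value is 5.
Row B is a plain Nim row of size 3, so its Grundy value is 3.
The value of a disjunctive sum is the nim-sum of the parts.
Combined value = 5 XOR 3 = 6.

6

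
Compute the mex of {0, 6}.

0 is in the set but 1 is not, so the mex is 1.

1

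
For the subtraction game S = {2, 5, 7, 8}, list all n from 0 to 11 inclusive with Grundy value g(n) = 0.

0, 1, 4, 10

Grundy values for subtraction set {2, 5, 7, 8}:
g(0) = mex{} = 0
g(1) = mex{} = 0
g(2) = mex{0} = 1
g(3) = mex{0} = 1
g(4) = mex{1} = 0
g(5) = mex{0,1} = 2
g(6) = mex{0} = 1
g(7) = mex{0,1,2} = 3
g(8) = mex{0,1} = 2
g(9) = mex{0,1,3} = 2
g(10) = mex{1,2} = 0
g(11) = mex{0,1,2} = 3
The P-positions (g = 0) in 0..11 are 0, 1, 4, 10.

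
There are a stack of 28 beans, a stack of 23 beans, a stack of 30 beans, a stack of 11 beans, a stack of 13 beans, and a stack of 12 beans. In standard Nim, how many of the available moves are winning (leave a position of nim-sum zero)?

Bitwise XOR of the heap sizes:
  11100  (28)
  10111  (23)
  11110  (30)
  01011  (11)
  01101  (13)
  01100  (12)
  -----
  11111  (31)
The overall nim-sum is X = 31. A stack of size p has a winning move iff p XOR X < p (reduce it to p XOR X).
  28: 28 XOR 31 = 3 < 28 — winning move (to 3).
  23: 23 XOR 31 = 8 < 23 — winning move (to 8).
  30: 30 XOR 31 = 1 < 30 — winning move (to 1).
  11: 11 XOR 31 = 20 ≥ 11 — no move.
  13: 13 XOR 31 = 18 ≥ 13 — no move.
  12: 12 XOR 31 = 19 ≥ 12 — no move.
That gives 3 winning moves.

3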